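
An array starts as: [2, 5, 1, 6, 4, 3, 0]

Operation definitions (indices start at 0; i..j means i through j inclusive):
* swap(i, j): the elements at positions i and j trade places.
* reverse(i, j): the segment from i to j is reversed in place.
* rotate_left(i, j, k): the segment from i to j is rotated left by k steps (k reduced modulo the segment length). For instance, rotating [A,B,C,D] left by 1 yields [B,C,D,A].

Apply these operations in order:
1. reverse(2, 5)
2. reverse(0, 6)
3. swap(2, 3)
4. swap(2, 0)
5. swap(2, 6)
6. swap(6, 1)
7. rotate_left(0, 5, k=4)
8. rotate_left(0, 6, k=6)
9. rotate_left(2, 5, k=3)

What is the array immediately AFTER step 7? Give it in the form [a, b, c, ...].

After 1 (reverse(2, 5)): [2, 5, 3, 4, 6, 1, 0]
After 2 (reverse(0, 6)): [0, 1, 6, 4, 3, 5, 2]
After 3 (swap(2, 3)): [0, 1, 4, 6, 3, 5, 2]
After 4 (swap(2, 0)): [4, 1, 0, 6, 3, 5, 2]
After 5 (swap(2, 6)): [4, 1, 2, 6, 3, 5, 0]
After 6 (swap(6, 1)): [4, 0, 2, 6, 3, 5, 1]
After 7 (rotate_left(0, 5, k=4)): [3, 5, 4, 0, 2, 6, 1]

Answer: [3, 5, 4, 0, 2, 6, 1]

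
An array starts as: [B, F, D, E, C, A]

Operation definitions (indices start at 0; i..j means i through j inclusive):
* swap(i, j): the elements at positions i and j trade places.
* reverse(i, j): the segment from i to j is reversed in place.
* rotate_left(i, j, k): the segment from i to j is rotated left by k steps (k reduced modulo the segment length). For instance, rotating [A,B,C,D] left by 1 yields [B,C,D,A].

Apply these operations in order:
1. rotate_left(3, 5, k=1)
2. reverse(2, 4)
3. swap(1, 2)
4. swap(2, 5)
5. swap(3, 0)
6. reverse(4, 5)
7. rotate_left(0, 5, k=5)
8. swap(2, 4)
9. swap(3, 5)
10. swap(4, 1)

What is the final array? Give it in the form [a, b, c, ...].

After 1 (rotate_left(3, 5, k=1)): [B, F, D, C, A, E]
After 2 (reverse(2, 4)): [B, F, A, C, D, E]
After 3 (swap(1, 2)): [B, A, F, C, D, E]
After 4 (swap(2, 5)): [B, A, E, C, D, F]
After 5 (swap(3, 0)): [C, A, E, B, D, F]
After 6 (reverse(4, 5)): [C, A, E, B, F, D]
After 7 (rotate_left(0, 5, k=5)): [D, C, A, E, B, F]
After 8 (swap(2, 4)): [D, C, B, E, A, F]
After 9 (swap(3, 5)): [D, C, B, F, A, E]
After 10 (swap(4, 1)): [D, A, B, F, C, E]

Answer: [D, A, B, F, C, E]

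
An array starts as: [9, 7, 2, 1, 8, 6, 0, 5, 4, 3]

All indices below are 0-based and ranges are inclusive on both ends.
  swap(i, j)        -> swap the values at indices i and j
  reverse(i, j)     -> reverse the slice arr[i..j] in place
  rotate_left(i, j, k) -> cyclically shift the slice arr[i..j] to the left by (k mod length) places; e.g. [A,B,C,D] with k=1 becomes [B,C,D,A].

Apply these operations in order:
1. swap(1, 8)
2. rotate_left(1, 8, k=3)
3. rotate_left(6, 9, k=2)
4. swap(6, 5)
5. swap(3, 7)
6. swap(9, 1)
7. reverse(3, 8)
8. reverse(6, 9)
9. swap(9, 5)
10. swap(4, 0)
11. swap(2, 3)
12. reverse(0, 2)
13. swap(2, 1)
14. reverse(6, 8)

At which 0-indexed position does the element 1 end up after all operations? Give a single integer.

Answer: 5

Derivation:
After 1 (swap(1, 8)): [9, 4, 2, 1, 8, 6, 0, 5, 7, 3]
After 2 (rotate_left(1, 8, k=3)): [9, 8, 6, 0, 5, 7, 4, 2, 1, 3]
After 3 (rotate_left(6, 9, k=2)): [9, 8, 6, 0, 5, 7, 1, 3, 4, 2]
After 4 (swap(6, 5)): [9, 8, 6, 0, 5, 1, 7, 3, 4, 2]
After 5 (swap(3, 7)): [9, 8, 6, 3, 5, 1, 7, 0, 4, 2]
After 6 (swap(9, 1)): [9, 2, 6, 3, 5, 1, 7, 0, 4, 8]
After 7 (reverse(3, 8)): [9, 2, 6, 4, 0, 7, 1, 5, 3, 8]
After 8 (reverse(6, 9)): [9, 2, 6, 4, 0, 7, 8, 3, 5, 1]
After 9 (swap(9, 5)): [9, 2, 6, 4, 0, 1, 8, 3, 5, 7]
After 10 (swap(4, 0)): [0, 2, 6, 4, 9, 1, 8, 3, 5, 7]
After 11 (swap(2, 3)): [0, 2, 4, 6, 9, 1, 8, 3, 5, 7]
After 12 (reverse(0, 2)): [4, 2, 0, 6, 9, 1, 8, 3, 5, 7]
After 13 (swap(2, 1)): [4, 0, 2, 6, 9, 1, 8, 3, 5, 7]
After 14 (reverse(6, 8)): [4, 0, 2, 6, 9, 1, 5, 3, 8, 7]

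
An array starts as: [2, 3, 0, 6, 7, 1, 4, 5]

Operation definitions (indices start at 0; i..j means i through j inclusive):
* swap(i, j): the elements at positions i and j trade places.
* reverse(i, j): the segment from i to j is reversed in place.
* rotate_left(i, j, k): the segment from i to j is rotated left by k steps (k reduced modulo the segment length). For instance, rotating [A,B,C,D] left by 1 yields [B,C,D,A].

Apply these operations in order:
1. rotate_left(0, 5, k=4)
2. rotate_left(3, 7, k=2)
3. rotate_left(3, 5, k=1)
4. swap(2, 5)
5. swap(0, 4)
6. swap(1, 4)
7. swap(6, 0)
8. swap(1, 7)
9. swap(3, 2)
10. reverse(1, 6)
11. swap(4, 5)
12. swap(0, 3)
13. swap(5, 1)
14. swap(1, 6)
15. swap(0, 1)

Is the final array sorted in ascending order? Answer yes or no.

After 1 (rotate_left(0, 5, k=4)): [7, 1, 2, 3, 0, 6, 4, 5]
After 2 (rotate_left(3, 7, k=2)): [7, 1, 2, 6, 4, 5, 3, 0]
After 3 (rotate_left(3, 5, k=1)): [7, 1, 2, 4, 5, 6, 3, 0]
After 4 (swap(2, 5)): [7, 1, 6, 4, 5, 2, 3, 0]
After 5 (swap(0, 4)): [5, 1, 6, 4, 7, 2, 3, 0]
After 6 (swap(1, 4)): [5, 7, 6, 4, 1, 2, 3, 0]
After 7 (swap(6, 0)): [3, 7, 6, 4, 1, 2, 5, 0]
After 8 (swap(1, 7)): [3, 0, 6, 4, 1, 2, 5, 7]
After 9 (swap(3, 2)): [3, 0, 4, 6, 1, 2, 5, 7]
After 10 (reverse(1, 6)): [3, 5, 2, 1, 6, 4, 0, 7]
After 11 (swap(4, 5)): [3, 5, 2, 1, 4, 6, 0, 7]
After 12 (swap(0, 3)): [1, 5, 2, 3, 4, 6, 0, 7]
After 13 (swap(5, 1)): [1, 6, 2, 3, 4, 5, 0, 7]
After 14 (swap(1, 6)): [1, 0, 2, 3, 4, 5, 6, 7]
After 15 (swap(0, 1)): [0, 1, 2, 3, 4, 5, 6, 7]

Answer: yes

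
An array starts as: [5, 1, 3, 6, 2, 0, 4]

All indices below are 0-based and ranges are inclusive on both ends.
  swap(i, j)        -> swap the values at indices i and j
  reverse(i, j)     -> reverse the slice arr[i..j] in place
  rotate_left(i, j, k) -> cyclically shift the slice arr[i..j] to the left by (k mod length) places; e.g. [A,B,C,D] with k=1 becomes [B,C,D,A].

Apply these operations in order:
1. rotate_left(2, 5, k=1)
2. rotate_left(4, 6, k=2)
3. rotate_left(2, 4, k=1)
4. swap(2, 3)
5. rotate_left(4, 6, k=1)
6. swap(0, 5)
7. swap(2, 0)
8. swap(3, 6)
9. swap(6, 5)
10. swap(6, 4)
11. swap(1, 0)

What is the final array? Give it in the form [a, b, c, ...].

Answer: [1, 4, 3, 6, 5, 2, 0]

Derivation:
After 1 (rotate_left(2, 5, k=1)): [5, 1, 6, 2, 0, 3, 4]
After 2 (rotate_left(4, 6, k=2)): [5, 1, 6, 2, 4, 0, 3]
After 3 (rotate_left(2, 4, k=1)): [5, 1, 2, 4, 6, 0, 3]
After 4 (swap(2, 3)): [5, 1, 4, 2, 6, 0, 3]
After 5 (rotate_left(4, 6, k=1)): [5, 1, 4, 2, 0, 3, 6]
After 6 (swap(0, 5)): [3, 1, 4, 2, 0, 5, 6]
After 7 (swap(2, 0)): [4, 1, 3, 2, 0, 5, 6]
After 8 (swap(3, 6)): [4, 1, 3, 6, 0, 5, 2]
After 9 (swap(6, 5)): [4, 1, 3, 6, 0, 2, 5]
After 10 (swap(6, 4)): [4, 1, 3, 6, 5, 2, 0]
After 11 (swap(1, 0)): [1, 4, 3, 6, 5, 2, 0]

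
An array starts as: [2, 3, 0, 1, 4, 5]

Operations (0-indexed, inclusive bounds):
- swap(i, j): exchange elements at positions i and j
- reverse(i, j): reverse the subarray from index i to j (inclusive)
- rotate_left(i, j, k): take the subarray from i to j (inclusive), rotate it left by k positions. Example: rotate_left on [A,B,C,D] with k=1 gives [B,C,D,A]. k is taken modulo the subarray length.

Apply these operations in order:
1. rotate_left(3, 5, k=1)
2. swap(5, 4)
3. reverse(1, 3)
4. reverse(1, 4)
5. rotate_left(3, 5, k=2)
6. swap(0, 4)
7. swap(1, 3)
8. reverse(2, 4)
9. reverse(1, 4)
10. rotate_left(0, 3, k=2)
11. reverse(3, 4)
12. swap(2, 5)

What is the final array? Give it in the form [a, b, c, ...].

Answer: [1, 2, 4, 5, 3, 0]

Derivation:
After 1 (rotate_left(3, 5, k=1)): [2, 3, 0, 4, 5, 1]
After 2 (swap(5, 4)): [2, 3, 0, 4, 1, 5]
After 3 (reverse(1, 3)): [2, 4, 0, 3, 1, 5]
After 4 (reverse(1, 4)): [2, 1, 3, 0, 4, 5]
After 5 (rotate_left(3, 5, k=2)): [2, 1, 3, 5, 0, 4]
After 6 (swap(0, 4)): [0, 1, 3, 5, 2, 4]
After 7 (swap(1, 3)): [0, 5, 3, 1, 2, 4]
After 8 (reverse(2, 4)): [0, 5, 2, 1, 3, 4]
After 9 (reverse(1, 4)): [0, 3, 1, 2, 5, 4]
After 10 (rotate_left(0, 3, k=2)): [1, 2, 0, 3, 5, 4]
After 11 (reverse(3, 4)): [1, 2, 0, 5, 3, 4]
After 12 (swap(2, 5)): [1, 2, 4, 5, 3, 0]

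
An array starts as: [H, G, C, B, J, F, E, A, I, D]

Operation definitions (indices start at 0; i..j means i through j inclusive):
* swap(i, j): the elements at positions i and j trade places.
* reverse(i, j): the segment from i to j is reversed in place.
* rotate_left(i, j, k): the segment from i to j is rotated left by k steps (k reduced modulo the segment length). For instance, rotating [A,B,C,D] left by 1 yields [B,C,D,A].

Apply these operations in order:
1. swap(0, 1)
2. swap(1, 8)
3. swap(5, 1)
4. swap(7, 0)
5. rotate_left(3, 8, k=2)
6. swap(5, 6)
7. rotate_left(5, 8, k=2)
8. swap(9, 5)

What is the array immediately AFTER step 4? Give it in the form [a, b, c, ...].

Answer: [A, F, C, B, J, I, E, G, H, D]

Derivation:
After 1 (swap(0, 1)): [G, H, C, B, J, F, E, A, I, D]
After 2 (swap(1, 8)): [G, I, C, B, J, F, E, A, H, D]
After 3 (swap(5, 1)): [G, F, C, B, J, I, E, A, H, D]
After 4 (swap(7, 0)): [A, F, C, B, J, I, E, G, H, D]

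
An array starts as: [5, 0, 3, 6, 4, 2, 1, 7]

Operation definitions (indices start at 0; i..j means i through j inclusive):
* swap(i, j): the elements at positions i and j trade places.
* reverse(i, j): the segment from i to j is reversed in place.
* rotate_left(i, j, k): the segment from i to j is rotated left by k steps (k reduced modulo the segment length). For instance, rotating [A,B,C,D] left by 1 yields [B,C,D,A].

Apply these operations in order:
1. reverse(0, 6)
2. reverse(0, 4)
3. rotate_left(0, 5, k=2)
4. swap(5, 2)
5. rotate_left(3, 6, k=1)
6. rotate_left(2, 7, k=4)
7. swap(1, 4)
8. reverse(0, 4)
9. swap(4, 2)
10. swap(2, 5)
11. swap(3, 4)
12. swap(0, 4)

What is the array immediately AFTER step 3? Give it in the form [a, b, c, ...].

After 1 (reverse(0, 6)): [1, 2, 4, 6, 3, 0, 5, 7]
After 2 (reverse(0, 4)): [3, 6, 4, 2, 1, 0, 5, 7]
After 3 (rotate_left(0, 5, k=2)): [4, 2, 1, 0, 3, 6, 5, 7]

Answer: [4, 2, 1, 0, 3, 6, 5, 7]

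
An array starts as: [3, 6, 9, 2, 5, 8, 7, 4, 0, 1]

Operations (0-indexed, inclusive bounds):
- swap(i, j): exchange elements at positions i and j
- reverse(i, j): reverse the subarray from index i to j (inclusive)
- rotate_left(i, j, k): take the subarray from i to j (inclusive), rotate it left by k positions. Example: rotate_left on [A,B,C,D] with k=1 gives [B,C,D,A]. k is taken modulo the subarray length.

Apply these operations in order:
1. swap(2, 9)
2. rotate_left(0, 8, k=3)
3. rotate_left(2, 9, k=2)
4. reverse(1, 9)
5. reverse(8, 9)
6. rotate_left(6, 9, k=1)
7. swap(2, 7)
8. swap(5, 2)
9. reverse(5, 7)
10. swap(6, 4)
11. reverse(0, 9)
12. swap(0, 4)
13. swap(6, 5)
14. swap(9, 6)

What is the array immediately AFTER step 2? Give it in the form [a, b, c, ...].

Answer: [2, 5, 8, 7, 4, 0, 3, 6, 1, 9]

Derivation:
After 1 (swap(2, 9)): [3, 6, 1, 2, 5, 8, 7, 4, 0, 9]
After 2 (rotate_left(0, 8, k=3)): [2, 5, 8, 7, 4, 0, 3, 6, 1, 9]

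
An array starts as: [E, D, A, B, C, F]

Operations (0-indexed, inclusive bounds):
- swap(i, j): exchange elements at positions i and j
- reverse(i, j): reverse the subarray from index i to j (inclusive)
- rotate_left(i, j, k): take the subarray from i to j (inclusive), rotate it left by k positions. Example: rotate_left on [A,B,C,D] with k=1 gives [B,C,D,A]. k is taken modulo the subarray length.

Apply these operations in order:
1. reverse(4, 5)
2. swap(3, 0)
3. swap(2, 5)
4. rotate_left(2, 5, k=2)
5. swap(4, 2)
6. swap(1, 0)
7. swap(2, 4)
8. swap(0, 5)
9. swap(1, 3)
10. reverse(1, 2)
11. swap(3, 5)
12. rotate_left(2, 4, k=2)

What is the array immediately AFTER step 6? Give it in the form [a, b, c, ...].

After 1 (reverse(4, 5)): [E, D, A, B, F, C]
After 2 (swap(3, 0)): [B, D, A, E, F, C]
After 3 (swap(2, 5)): [B, D, C, E, F, A]
After 4 (rotate_left(2, 5, k=2)): [B, D, F, A, C, E]
After 5 (swap(4, 2)): [B, D, C, A, F, E]
After 6 (swap(1, 0)): [D, B, C, A, F, E]

Answer: [D, B, C, A, F, E]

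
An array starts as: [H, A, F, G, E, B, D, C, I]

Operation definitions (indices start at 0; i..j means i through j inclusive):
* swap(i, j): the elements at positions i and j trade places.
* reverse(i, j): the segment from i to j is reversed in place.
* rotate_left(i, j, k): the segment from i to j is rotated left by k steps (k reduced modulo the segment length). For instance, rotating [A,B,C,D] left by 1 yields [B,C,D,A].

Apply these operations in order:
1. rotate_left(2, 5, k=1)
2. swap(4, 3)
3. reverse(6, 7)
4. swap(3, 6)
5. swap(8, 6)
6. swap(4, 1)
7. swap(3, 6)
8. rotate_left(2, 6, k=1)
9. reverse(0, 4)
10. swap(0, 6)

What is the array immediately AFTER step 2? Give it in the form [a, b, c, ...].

After 1 (rotate_left(2, 5, k=1)): [H, A, G, E, B, F, D, C, I]
After 2 (swap(4, 3)): [H, A, G, B, E, F, D, C, I]

Answer: [H, A, G, B, E, F, D, C, I]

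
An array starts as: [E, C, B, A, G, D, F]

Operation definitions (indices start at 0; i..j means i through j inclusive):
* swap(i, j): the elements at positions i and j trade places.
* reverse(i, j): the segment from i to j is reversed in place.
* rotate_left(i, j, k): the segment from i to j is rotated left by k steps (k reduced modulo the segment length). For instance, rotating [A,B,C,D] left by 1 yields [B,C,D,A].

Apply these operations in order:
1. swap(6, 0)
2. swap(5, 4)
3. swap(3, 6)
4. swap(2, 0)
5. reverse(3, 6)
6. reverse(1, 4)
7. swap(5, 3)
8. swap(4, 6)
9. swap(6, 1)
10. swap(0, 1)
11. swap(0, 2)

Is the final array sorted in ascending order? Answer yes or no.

Answer: yes

Derivation:
After 1 (swap(6, 0)): [F, C, B, A, G, D, E]
After 2 (swap(5, 4)): [F, C, B, A, D, G, E]
After 3 (swap(3, 6)): [F, C, B, E, D, G, A]
After 4 (swap(2, 0)): [B, C, F, E, D, G, A]
After 5 (reverse(3, 6)): [B, C, F, A, G, D, E]
After 6 (reverse(1, 4)): [B, G, A, F, C, D, E]
After 7 (swap(5, 3)): [B, G, A, D, C, F, E]
After 8 (swap(4, 6)): [B, G, A, D, E, F, C]
After 9 (swap(6, 1)): [B, C, A, D, E, F, G]
After 10 (swap(0, 1)): [C, B, A, D, E, F, G]
After 11 (swap(0, 2)): [A, B, C, D, E, F, G]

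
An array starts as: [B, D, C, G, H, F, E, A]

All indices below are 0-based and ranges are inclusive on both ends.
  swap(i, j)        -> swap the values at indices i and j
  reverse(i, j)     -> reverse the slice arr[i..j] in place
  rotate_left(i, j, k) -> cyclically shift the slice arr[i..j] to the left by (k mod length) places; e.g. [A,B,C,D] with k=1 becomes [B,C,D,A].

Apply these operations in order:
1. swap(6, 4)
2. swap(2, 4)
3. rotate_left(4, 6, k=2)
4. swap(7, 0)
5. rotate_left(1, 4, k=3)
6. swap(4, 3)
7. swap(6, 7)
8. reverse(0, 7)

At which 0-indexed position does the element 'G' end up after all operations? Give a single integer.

Answer: 4

Derivation:
After 1 (swap(6, 4)): [B, D, C, G, E, F, H, A]
After 2 (swap(2, 4)): [B, D, E, G, C, F, H, A]
After 3 (rotate_left(4, 6, k=2)): [B, D, E, G, H, C, F, A]
After 4 (swap(7, 0)): [A, D, E, G, H, C, F, B]
After 5 (rotate_left(1, 4, k=3)): [A, H, D, E, G, C, F, B]
After 6 (swap(4, 3)): [A, H, D, G, E, C, F, B]
After 7 (swap(6, 7)): [A, H, D, G, E, C, B, F]
After 8 (reverse(0, 7)): [F, B, C, E, G, D, H, A]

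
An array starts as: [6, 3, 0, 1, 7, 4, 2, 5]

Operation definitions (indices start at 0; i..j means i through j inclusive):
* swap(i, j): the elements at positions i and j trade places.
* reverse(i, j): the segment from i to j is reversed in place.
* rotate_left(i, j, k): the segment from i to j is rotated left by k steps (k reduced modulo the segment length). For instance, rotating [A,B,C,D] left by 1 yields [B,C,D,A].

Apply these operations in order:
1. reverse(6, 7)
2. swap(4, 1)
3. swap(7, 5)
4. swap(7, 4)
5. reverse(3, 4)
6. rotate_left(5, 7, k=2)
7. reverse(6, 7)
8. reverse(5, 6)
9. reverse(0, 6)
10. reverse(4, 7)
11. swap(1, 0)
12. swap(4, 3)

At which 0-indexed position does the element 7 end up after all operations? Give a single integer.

After 1 (reverse(6, 7)): [6, 3, 0, 1, 7, 4, 5, 2]
After 2 (swap(4, 1)): [6, 7, 0, 1, 3, 4, 5, 2]
After 3 (swap(7, 5)): [6, 7, 0, 1, 3, 2, 5, 4]
After 4 (swap(7, 4)): [6, 7, 0, 1, 4, 2, 5, 3]
After 5 (reverse(3, 4)): [6, 7, 0, 4, 1, 2, 5, 3]
After 6 (rotate_left(5, 7, k=2)): [6, 7, 0, 4, 1, 3, 2, 5]
After 7 (reverse(6, 7)): [6, 7, 0, 4, 1, 3, 5, 2]
After 8 (reverse(5, 6)): [6, 7, 0, 4, 1, 5, 3, 2]
After 9 (reverse(0, 6)): [3, 5, 1, 4, 0, 7, 6, 2]
After 10 (reverse(4, 7)): [3, 5, 1, 4, 2, 6, 7, 0]
After 11 (swap(1, 0)): [5, 3, 1, 4, 2, 6, 7, 0]
After 12 (swap(4, 3)): [5, 3, 1, 2, 4, 6, 7, 0]

Answer: 6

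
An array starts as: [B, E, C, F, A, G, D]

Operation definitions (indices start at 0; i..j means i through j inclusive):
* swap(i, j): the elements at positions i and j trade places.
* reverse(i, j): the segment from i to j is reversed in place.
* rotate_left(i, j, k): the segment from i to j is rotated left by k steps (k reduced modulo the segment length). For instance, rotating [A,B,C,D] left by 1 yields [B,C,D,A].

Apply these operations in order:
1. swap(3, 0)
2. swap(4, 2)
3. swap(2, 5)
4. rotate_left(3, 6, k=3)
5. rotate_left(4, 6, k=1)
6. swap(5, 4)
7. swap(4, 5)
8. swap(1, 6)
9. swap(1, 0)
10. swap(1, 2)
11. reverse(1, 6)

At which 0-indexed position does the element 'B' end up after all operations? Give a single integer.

Answer: 0

Derivation:
After 1 (swap(3, 0)): [F, E, C, B, A, G, D]
After 2 (swap(4, 2)): [F, E, A, B, C, G, D]
After 3 (swap(2, 5)): [F, E, G, B, C, A, D]
After 4 (rotate_left(3, 6, k=3)): [F, E, G, D, B, C, A]
After 5 (rotate_left(4, 6, k=1)): [F, E, G, D, C, A, B]
After 6 (swap(5, 4)): [F, E, G, D, A, C, B]
After 7 (swap(4, 5)): [F, E, G, D, C, A, B]
After 8 (swap(1, 6)): [F, B, G, D, C, A, E]
After 9 (swap(1, 0)): [B, F, G, D, C, A, E]
After 10 (swap(1, 2)): [B, G, F, D, C, A, E]
After 11 (reverse(1, 6)): [B, E, A, C, D, F, G]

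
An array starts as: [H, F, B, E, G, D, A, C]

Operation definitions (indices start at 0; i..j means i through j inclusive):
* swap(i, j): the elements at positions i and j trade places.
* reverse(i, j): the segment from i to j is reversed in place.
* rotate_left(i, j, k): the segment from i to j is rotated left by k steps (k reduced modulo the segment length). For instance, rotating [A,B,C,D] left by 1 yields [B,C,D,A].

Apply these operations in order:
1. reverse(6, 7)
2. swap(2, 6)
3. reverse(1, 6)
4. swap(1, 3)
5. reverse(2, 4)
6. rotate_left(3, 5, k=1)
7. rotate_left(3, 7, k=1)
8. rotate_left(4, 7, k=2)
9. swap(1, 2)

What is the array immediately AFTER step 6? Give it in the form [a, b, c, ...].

Answer: [H, G, E, D, C, B, F, A]

Derivation:
After 1 (reverse(6, 7)): [H, F, B, E, G, D, C, A]
After 2 (swap(2, 6)): [H, F, C, E, G, D, B, A]
After 3 (reverse(1, 6)): [H, B, D, G, E, C, F, A]
After 4 (swap(1, 3)): [H, G, D, B, E, C, F, A]
After 5 (reverse(2, 4)): [H, G, E, B, D, C, F, A]
After 6 (rotate_left(3, 5, k=1)): [H, G, E, D, C, B, F, A]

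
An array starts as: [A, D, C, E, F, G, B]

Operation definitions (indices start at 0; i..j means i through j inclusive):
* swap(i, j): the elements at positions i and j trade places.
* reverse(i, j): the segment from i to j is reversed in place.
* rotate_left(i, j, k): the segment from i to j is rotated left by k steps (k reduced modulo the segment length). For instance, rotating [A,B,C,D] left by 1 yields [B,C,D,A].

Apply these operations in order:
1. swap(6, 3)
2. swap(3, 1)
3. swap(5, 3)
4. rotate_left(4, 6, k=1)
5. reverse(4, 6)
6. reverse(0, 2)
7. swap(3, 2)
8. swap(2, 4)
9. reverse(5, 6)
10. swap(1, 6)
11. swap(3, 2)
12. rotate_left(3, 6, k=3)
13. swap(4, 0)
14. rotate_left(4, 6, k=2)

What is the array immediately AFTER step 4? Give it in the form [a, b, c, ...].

After 1 (swap(6, 3)): [A, D, C, B, F, G, E]
After 2 (swap(3, 1)): [A, B, C, D, F, G, E]
After 3 (swap(5, 3)): [A, B, C, G, F, D, E]
After 4 (rotate_left(4, 6, k=1)): [A, B, C, G, D, E, F]

Answer: [A, B, C, G, D, E, F]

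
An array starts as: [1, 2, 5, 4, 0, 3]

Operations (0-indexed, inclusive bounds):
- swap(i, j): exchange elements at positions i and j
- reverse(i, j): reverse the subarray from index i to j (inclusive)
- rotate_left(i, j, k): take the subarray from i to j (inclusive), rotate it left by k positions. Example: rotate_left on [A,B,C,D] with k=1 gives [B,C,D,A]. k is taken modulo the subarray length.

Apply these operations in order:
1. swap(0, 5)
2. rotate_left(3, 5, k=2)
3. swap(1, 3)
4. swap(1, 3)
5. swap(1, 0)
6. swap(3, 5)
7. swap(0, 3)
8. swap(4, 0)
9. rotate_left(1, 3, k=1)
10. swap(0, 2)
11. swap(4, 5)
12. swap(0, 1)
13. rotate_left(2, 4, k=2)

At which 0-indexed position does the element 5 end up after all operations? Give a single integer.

Answer: 0

Derivation:
After 1 (swap(0, 5)): [3, 2, 5, 4, 0, 1]
After 2 (rotate_left(3, 5, k=2)): [3, 2, 5, 1, 4, 0]
After 3 (swap(1, 3)): [3, 1, 5, 2, 4, 0]
After 4 (swap(1, 3)): [3, 2, 5, 1, 4, 0]
After 5 (swap(1, 0)): [2, 3, 5, 1, 4, 0]
After 6 (swap(3, 5)): [2, 3, 5, 0, 4, 1]
After 7 (swap(0, 3)): [0, 3, 5, 2, 4, 1]
After 8 (swap(4, 0)): [4, 3, 5, 2, 0, 1]
After 9 (rotate_left(1, 3, k=1)): [4, 5, 2, 3, 0, 1]
After 10 (swap(0, 2)): [2, 5, 4, 3, 0, 1]
After 11 (swap(4, 5)): [2, 5, 4, 3, 1, 0]
After 12 (swap(0, 1)): [5, 2, 4, 3, 1, 0]
After 13 (rotate_left(2, 4, k=2)): [5, 2, 1, 4, 3, 0]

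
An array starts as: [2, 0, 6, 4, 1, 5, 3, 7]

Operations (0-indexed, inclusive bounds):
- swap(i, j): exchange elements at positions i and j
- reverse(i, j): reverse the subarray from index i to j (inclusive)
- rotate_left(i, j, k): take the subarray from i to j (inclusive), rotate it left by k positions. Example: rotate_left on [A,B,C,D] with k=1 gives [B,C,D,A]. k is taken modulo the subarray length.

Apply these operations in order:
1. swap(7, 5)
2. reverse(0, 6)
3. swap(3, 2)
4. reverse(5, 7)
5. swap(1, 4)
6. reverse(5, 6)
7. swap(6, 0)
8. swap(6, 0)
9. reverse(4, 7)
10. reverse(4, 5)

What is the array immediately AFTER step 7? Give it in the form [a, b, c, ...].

After 1 (swap(7, 5)): [2, 0, 6, 4, 1, 7, 3, 5]
After 2 (reverse(0, 6)): [3, 7, 1, 4, 6, 0, 2, 5]
After 3 (swap(3, 2)): [3, 7, 4, 1, 6, 0, 2, 5]
After 4 (reverse(5, 7)): [3, 7, 4, 1, 6, 5, 2, 0]
After 5 (swap(1, 4)): [3, 6, 4, 1, 7, 5, 2, 0]
After 6 (reverse(5, 6)): [3, 6, 4, 1, 7, 2, 5, 0]
After 7 (swap(6, 0)): [5, 6, 4, 1, 7, 2, 3, 0]

Answer: [5, 6, 4, 1, 7, 2, 3, 0]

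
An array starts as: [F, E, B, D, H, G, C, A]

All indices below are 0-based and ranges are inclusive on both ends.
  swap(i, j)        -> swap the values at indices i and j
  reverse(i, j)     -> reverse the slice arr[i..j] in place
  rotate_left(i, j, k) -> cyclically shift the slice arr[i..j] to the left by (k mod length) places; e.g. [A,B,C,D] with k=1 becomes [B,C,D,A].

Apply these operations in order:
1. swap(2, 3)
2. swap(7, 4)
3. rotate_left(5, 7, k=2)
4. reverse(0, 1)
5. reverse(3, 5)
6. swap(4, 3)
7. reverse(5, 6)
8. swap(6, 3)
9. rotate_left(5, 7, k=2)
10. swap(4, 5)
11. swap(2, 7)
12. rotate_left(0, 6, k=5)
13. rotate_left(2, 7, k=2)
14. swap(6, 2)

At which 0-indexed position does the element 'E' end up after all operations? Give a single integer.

After 1 (swap(2, 3)): [F, E, D, B, H, G, C, A]
After 2 (swap(7, 4)): [F, E, D, B, A, G, C, H]
After 3 (rotate_left(5, 7, k=2)): [F, E, D, B, A, H, G, C]
After 4 (reverse(0, 1)): [E, F, D, B, A, H, G, C]
After 5 (reverse(3, 5)): [E, F, D, H, A, B, G, C]
After 6 (swap(4, 3)): [E, F, D, A, H, B, G, C]
After 7 (reverse(5, 6)): [E, F, D, A, H, G, B, C]
After 8 (swap(6, 3)): [E, F, D, B, H, G, A, C]
After 9 (rotate_left(5, 7, k=2)): [E, F, D, B, H, C, G, A]
After 10 (swap(4, 5)): [E, F, D, B, C, H, G, A]
After 11 (swap(2, 7)): [E, F, A, B, C, H, G, D]
After 12 (rotate_left(0, 6, k=5)): [H, G, E, F, A, B, C, D]
After 13 (rotate_left(2, 7, k=2)): [H, G, A, B, C, D, E, F]
After 14 (swap(6, 2)): [H, G, E, B, C, D, A, F]

Answer: 2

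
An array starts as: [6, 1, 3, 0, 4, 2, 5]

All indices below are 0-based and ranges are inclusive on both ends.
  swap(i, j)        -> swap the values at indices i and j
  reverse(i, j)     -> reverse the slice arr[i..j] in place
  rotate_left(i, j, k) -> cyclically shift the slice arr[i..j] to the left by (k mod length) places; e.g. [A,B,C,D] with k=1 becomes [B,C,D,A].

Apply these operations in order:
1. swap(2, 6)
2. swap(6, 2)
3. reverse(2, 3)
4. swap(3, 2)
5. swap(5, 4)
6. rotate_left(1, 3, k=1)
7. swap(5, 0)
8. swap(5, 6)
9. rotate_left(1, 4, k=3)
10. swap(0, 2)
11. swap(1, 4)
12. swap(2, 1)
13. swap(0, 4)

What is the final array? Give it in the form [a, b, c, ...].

Answer: [2, 4, 1, 0, 3, 5, 6]

Derivation:
After 1 (swap(2, 6)): [6, 1, 5, 0, 4, 2, 3]
After 2 (swap(6, 2)): [6, 1, 3, 0, 4, 2, 5]
After 3 (reverse(2, 3)): [6, 1, 0, 3, 4, 2, 5]
After 4 (swap(3, 2)): [6, 1, 3, 0, 4, 2, 5]
After 5 (swap(5, 4)): [6, 1, 3, 0, 2, 4, 5]
After 6 (rotate_left(1, 3, k=1)): [6, 3, 0, 1, 2, 4, 5]
After 7 (swap(5, 0)): [4, 3, 0, 1, 2, 6, 5]
After 8 (swap(5, 6)): [4, 3, 0, 1, 2, 5, 6]
After 9 (rotate_left(1, 4, k=3)): [4, 2, 3, 0, 1, 5, 6]
After 10 (swap(0, 2)): [3, 2, 4, 0, 1, 5, 6]
After 11 (swap(1, 4)): [3, 1, 4, 0, 2, 5, 6]
After 12 (swap(2, 1)): [3, 4, 1, 0, 2, 5, 6]
After 13 (swap(0, 4)): [2, 4, 1, 0, 3, 5, 6]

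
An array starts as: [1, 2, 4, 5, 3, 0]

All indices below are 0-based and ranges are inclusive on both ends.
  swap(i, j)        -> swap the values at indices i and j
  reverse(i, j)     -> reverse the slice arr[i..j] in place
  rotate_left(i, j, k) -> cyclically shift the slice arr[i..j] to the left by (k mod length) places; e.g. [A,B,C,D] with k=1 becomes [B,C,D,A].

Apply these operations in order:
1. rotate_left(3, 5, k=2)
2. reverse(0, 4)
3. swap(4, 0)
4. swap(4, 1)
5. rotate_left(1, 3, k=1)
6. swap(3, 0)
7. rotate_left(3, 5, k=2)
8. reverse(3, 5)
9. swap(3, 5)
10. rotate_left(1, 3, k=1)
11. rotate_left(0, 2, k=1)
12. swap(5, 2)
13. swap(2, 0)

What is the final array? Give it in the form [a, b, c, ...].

Answer: [0, 3, 2, 4, 1, 5]

Derivation:
After 1 (rotate_left(3, 5, k=2)): [1, 2, 4, 0, 5, 3]
After 2 (reverse(0, 4)): [5, 0, 4, 2, 1, 3]
After 3 (swap(4, 0)): [1, 0, 4, 2, 5, 3]
After 4 (swap(4, 1)): [1, 5, 4, 2, 0, 3]
After 5 (rotate_left(1, 3, k=1)): [1, 4, 2, 5, 0, 3]
After 6 (swap(3, 0)): [5, 4, 2, 1, 0, 3]
After 7 (rotate_left(3, 5, k=2)): [5, 4, 2, 3, 1, 0]
After 8 (reverse(3, 5)): [5, 4, 2, 0, 1, 3]
After 9 (swap(3, 5)): [5, 4, 2, 3, 1, 0]
After 10 (rotate_left(1, 3, k=1)): [5, 2, 3, 4, 1, 0]
After 11 (rotate_left(0, 2, k=1)): [2, 3, 5, 4, 1, 0]
After 12 (swap(5, 2)): [2, 3, 0, 4, 1, 5]
After 13 (swap(2, 0)): [0, 3, 2, 4, 1, 5]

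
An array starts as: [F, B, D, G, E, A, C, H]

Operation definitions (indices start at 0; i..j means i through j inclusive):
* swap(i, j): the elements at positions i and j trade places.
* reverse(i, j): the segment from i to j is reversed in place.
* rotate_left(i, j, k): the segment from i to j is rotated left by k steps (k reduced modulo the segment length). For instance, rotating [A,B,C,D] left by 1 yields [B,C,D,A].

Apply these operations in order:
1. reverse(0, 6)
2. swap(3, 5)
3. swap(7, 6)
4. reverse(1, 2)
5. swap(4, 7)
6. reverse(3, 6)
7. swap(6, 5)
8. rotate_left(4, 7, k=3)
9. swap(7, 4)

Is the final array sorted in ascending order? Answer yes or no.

After 1 (reverse(0, 6)): [C, A, E, G, D, B, F, H]
After 2 (swap(3, 5)): [C, A, E, B, D, G, F, H]
After 3 (swap(7, 6)): [C, A, E, B, D, G, H, F]
After 4 (reverse(1, 2)): [C, E, A, B, D, G, H, F]
After 5 (swap(4, 7)): [C, E, A, B, F, G, H, D]
After 6 (reverse(3, 6)): [C, E, A, H, G, F, B, D]
After 7 (swap(6, 5)): [C, E, A, H, G, B, F, D]
After 8 (rotate_left(4, 7, k=3)): [C, E, A, H, D, G, B, F]
After 9 (swap(7, 4)): [C, E, A, H, F, G, B, D]

Answer: no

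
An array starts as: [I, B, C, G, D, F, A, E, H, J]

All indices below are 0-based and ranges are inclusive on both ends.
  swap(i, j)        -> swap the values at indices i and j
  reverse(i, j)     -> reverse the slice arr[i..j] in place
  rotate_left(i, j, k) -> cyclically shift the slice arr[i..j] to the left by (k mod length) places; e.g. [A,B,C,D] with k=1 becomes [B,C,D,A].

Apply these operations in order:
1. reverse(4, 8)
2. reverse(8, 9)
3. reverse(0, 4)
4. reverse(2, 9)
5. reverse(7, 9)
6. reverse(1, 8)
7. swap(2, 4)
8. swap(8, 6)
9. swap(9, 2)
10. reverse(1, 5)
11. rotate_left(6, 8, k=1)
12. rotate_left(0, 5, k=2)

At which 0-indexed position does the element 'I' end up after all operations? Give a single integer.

Answer: 2

Derivation:
After 1 (reverse(4, 8)): [I, B, C, G, H, E, A, F, D, J]
After 2 (reverse(8, 9)): [I, B, C, G, H, E, A, F, J, D]
After 3 (reverse(0, 4)): [H, G, C, B, I, E, A, F, J, D]
After 4 (reverse(2, 9)): [H, G, D, J, F, A, E, I, B, C]
After 5 (reverse(7, 9)): [H, G, D, J, F, A, E, C, B, I]
After 6 (reverse(1, 8)): [H, B, C, E, A, F, J, D, G, I]
After 7 (swap(2, 4)): [H, B, A, E, C, F, J, D, G, I]
After 8 (swap(8, 6)): [H, B, A, E, C, F, G, D, J, I]
After 9 (swap(9, 2)): [H, B, I, E, C, F, G, D, J, A]
After 10 (reverse(1, 5)): [H, F, C, E, I, B, G, D, J, A]
After 11 (rotate_left(6, 8, k=1)): [H, F, C, E, I, B, D, J, G, A]
After 12 (rotate_left(0, 5, k=2)): [C, E, I, B, H, F, D, J, G, A]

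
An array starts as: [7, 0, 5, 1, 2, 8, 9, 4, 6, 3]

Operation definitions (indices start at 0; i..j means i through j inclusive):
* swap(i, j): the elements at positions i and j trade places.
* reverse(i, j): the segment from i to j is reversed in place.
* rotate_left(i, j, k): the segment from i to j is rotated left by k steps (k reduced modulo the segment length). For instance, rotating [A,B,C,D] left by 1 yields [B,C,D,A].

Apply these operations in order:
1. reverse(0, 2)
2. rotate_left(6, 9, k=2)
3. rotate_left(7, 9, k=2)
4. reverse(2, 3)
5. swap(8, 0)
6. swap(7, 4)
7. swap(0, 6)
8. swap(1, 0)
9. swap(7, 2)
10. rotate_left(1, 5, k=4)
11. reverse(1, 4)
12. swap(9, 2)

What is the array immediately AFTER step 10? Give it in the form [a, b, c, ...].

After 1 (reverse(0, 2)): [5, 0, 7, 1, 2, 8, 9, 4, 6, 3]
After 2 (rotate_left(6, 9, k=2)): [5, 0, 7, 1, 2, 8, 6, 3, 9, 4]
After 3 (rotate_left(7, 9, k=2)): [5, 0, 7, 1, 2, 8, 6, 4, 3, 9]
After 4 (reverse(2, 3)): [5, 0, 1, 7, 2, 8, 6, 4, 3, 9]
After 5 (swap(8, 0)): [3, 0, 1, 7, 2, 8, 6, 4, 5, 9]
After 6 (swap(7, 4)): [3, 0, 1, 7, 4, 8, 6, 2, 5, 9]
After 7 (swap(0, 6)): [6, 0, 1, 7, 4, 8, 3, 2, 5, 9]
After 8 (swap(1, 0)): [0, 6, 1, 7, 4, 8, 3, 2, 5, 9]
After 9 (swap(7, 2)): [0, 6, 2, 7, 4, 8, 3, 1, 5, 9]
After 10 (rotate_left(1, 5, k=4)): [0, 8, 6, 2, 7, 4, 3, 1, 5, 9]

Answer: [0, 8, 6, 2, 7, 4, 3, 1, 5, 9]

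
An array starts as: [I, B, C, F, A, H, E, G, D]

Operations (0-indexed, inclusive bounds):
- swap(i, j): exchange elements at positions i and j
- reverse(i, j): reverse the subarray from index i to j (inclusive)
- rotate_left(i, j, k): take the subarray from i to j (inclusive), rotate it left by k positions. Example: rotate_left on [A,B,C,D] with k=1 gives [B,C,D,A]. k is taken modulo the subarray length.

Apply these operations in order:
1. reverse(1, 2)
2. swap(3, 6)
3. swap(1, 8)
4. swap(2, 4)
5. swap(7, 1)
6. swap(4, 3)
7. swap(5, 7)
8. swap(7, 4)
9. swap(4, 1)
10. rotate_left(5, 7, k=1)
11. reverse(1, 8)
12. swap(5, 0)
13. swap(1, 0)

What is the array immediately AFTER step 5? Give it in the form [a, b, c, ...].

After 1 (reverse(1, 2)): [I, C, B, F, A, H, E, G, D]
After 2 (swap(3, 6)): [I, C, B, E, A, H, F, G, D]
After 3 (swap(1, 8)): [I, D, B, E, A, H, F, G, C]
After 4 (swap(2, 4)): [I, D, A, E, B, H, F, G, C]
After 5 (swap(7, 1)): [I, G, A, E, B, H, F, D, C]

Answer: [I, G, A, E, B, H, F, D, C]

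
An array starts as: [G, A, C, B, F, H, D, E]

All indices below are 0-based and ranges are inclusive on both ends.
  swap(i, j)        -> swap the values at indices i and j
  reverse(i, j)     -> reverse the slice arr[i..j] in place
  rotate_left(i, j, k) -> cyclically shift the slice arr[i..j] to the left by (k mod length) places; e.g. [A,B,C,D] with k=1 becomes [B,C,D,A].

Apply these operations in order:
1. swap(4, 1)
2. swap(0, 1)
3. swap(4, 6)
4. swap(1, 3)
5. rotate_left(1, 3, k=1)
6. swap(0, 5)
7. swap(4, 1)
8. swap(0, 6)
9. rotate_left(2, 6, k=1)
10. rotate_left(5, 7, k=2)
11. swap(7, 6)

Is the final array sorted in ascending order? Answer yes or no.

After 1 (swap(4, 1)): [G, F, C, B, A, H, D, E]
After 2 (swap(0, 1)): [F, G, C, B, A, H, D, E]
After 3 (swap(4, 6)): [F, G, C, B, D, H, A, E]
After 4 (swap(1, 3)): [F, B, C, G, D, H, A, E]
After 5 (rotate_left(1, 3, k=1)): [F, C, G, B, D, H, A, E]
After 6 (swap(0, 5)): [H, C, G, B, D, F, A, E]
After 7 (swap(4, 1)): [H, D, G, B, C, F, A, E]
After 8 (swap(0, 6)): [A, D, G, B, C, F, H, E]
After 9 (rotate_left(2, 6, k=1)): [A, D, B, C, F, H, G, E]
After 10 (rotate_left(5, 7, k=2)): [A, D, B, C, F, E, H, G]
After 11 (swap(7, 6)): [A, D, B, C, F, E, G, H]

Answer: no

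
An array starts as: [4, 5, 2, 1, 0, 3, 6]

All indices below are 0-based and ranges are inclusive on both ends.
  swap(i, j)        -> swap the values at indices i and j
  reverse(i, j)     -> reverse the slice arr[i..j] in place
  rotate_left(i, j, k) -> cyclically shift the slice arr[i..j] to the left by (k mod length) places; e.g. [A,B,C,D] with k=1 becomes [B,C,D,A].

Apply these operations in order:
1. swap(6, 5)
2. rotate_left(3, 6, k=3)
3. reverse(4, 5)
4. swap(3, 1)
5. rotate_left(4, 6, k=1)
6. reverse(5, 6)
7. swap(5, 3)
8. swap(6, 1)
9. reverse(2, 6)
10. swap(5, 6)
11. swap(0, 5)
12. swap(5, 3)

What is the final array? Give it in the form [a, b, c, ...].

After 1 (swap(6, 5)): [4, 5, 2, 1, 0, 6, 3]
After 2 (rotate_left(3, 6, k=3)): [4, 5, 2, 3, 1, 0, 6]
After 3 (reverse(4, 5)): [4, 5, 2, 3, 0, 1, 6]
After 4 (swap(3, 1)): [4, 3, 2, 5, 0, 1, 6]
After 5 (rotate_left(4, 6, k=1)): [4, 3, 2, 5, 1, 6, 0]
After 6 (reverse(5, 6)): [4, 3, 2, 5, 1, 0, 6]
After 7 (swap(5, 3)): [4, 3, 2, 0, 1, 5, 6]
After 8 (swap(6, 1)): [4, 6, 2, 0, 1, 5, 3]
After 9 (reverse(2, 6)): [4, 6, 3, 5, 1, 0, 2]
After 10 (swap(5, 6)): [4, 6, 3, 5, 1, 2, 0]
After 11 (swap(0, 5)): [2, 6, 3, 5, 1, 4, 0]
After 12 (swap(5, 3)): [2, 6, 3, 4, 1, 5, 0]

Answer: [2, 6, 3, 4, 1, 5, 0]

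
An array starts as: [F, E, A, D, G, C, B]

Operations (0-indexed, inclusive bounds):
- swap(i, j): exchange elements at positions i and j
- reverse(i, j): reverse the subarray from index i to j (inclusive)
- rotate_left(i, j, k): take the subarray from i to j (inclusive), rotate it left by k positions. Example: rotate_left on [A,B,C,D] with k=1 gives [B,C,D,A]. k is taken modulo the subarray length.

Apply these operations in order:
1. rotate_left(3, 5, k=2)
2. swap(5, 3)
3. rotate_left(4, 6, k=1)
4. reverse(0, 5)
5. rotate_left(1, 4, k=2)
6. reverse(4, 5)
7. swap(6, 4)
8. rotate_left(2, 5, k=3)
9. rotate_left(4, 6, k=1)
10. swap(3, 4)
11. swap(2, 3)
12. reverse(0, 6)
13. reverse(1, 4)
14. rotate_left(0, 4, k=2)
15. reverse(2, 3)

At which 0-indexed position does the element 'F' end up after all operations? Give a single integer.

After 1 (rotate_left(3, 5, k=2)): [F, E, A, C, D, G, B]
After 2 (swap(5, 3)): [F, E, A, G, D, C, B]
After 3 (rotate_left(4, 6, k=1)): [F, E, A, G, C, B, D]
After 4 (reverse(0, 5)): [B, C, G, A, E, F, D]
After 5 (rotate_left(1, 4, k=2)): [B, A, E, C, G, F, D]
After 6 (reverse(4, 5)): [B, A, E, C, F, G, D]
After 7 (swap(6, 4)): [B, A, E, C, D, G, F]
After 8 (rotate_left(2, 5, k=3)): [B, A, G, E, C, D, F]
After 9 (rotate_left(4, 6, k=1)): [B, A, G, E, D, F, C]
After 10 (swap(3, 4)): [B, A, G, D, E, F, C]
After 11 (swap(2, 3)): [B, A, D, G, E, F, C]
After 12 (reverse(0, 6)): [C, F, E, G, D, A, B]
After 13 (reverse(1, 4)): [C, D, G, E, F, A, B]
After 14 (rotate_left(0, 4, k=2)): [G, E, F, C, D, A, B]
After 15 (reverse(2, 3)): [G, E, C, F, D, A, B]

Answer: 3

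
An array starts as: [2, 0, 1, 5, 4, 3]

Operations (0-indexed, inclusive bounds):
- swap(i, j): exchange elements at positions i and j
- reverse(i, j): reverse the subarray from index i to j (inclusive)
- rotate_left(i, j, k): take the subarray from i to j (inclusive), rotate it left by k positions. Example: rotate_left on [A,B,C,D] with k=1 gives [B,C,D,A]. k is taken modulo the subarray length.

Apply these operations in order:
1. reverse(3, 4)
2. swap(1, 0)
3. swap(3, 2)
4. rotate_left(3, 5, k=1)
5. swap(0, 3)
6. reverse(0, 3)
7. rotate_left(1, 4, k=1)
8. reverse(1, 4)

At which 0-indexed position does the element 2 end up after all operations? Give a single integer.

Answer: 4

Derivation:
After 1 (reverse(3, 4)): [2, 0, 1, 4, 5, 3]
After 2 (swap(1, 0)): [0, 2, 1, 4, 5, 3]
After 3 (swap(3, 2)): [0, 2, 4, 1, 5, 3]
After 4 (rotate_left(3, 5, k=1)): [0, 2, 4, 5, 3, 1]
After 5 (swap(0, 3)): [5, 2, 4, 0, 3, 1]
After 6 (reverse(0, 3)): [0, 4, 2, 5, 3, 1]
After 7 (rotate_left(1, 4, k=1)): [0, 2, 5, 3, 4, 1]
After 8 (reverse(1, 4)): [0, 4, 3, 5, 2, 1]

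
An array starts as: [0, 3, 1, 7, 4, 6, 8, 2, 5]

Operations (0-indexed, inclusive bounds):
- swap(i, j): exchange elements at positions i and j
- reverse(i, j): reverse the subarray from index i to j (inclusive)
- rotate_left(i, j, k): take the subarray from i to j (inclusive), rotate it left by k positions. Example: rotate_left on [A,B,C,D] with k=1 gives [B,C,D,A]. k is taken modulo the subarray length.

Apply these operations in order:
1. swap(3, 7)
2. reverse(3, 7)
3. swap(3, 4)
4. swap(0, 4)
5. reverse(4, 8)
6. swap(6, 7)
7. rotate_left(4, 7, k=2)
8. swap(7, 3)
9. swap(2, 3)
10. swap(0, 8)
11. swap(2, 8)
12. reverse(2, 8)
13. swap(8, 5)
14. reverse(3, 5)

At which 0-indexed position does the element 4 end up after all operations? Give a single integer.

Answer: 8

Derivation:
After 1 (swap(3, 7)): [0, 3, 1, 2, 4, 6, 8, 7, 5]
After 2 (reverse(3, 7)): [0, 3, 1, 7, 8, 6, 4, 2, 5]
After 3 (swap(3, 4)): [0, 3, 1, 8, 7, 6, 4, 2, 5]
After 4 (swap(0, 4)): [7, 3, 1, 8, 0, 6, 4, 2, 5]
After 5 (reverse(4, 8)): [7, 3, 1, 8, 5, 2, 4, 6, 0]
After 6 (swap(6, 7)): [7, 3, 1, 8, 5, 2, 6, 4, 0]
After 7 (rotate_left(4, 7, k=2)): [7, 3, 1, 8, 6, 4, 5, 2, 0]
After 8 (swap(7, 3)): [7, 3, 1, 2, 6, 4, 5, 8, 0]
After 9 (swap(2, 3)): [7, 3, 2, 1, 6, 4, 5, 8, 0]
After 10 (swap(0, 8)): [0, 3, 2, 1, 6, 4, 5, 8, 7]
After 11 (swap(2, 8)): [0, 3, 7, 1, 6, 4, 5, 8, 2]
After 12 (reverse(2, 8)): [0, 3, 2, 8, 5, 4, 6, 1, 7]
After 13 (swap(8, 5)): [0, 3, 2, 8, 5, 7, 6, 1, 4]
After 14 (reverse(3, 5)): [0, 3, 2, 7, 5, 8, 6, 1, 4]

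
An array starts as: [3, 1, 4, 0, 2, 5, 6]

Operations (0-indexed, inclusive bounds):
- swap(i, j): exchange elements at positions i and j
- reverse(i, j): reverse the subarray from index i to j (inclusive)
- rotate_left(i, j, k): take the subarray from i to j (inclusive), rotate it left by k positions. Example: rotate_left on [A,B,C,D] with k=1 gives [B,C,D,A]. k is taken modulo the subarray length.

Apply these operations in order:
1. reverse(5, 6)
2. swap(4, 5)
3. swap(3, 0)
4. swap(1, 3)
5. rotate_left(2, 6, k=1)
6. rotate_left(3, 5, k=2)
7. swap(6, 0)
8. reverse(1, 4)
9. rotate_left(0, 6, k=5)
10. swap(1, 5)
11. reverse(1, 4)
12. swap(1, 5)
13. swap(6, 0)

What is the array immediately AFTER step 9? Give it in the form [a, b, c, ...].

After 1 (reverse(5, 6)): [3, 1, 4, 0, 2, 6, 5]
After 2 (swap(4, 5)): [3, 1, 4, 0, 6, 2, 5]
After 3 (swap(3, 0)): [0, 1, 4, 3, 6, 2, 5]
After 4 (swap(1, 3)): [0, 3, 4, 1, 6, 2, 5]
After 5 (rotate_left(2, 6, k=1)): [0, 3, 1, 6, 2, 5, 4]
After 6 (rotate_left(3, 5, k=2)): [0, 3, 1, 5, 6, 2, 4]
After 7 (swap(6, 0)): [4, 3, 1, 5, 6, 2, 0]
After 8 (reverse(1, 4)): [4, 6, 5, 1, 3, 2, 0]
After 9 (rotate_left(0, 6, k=5)): [2, 0, 4, 6, 5, 1, 3]

Answer: [2, 0, 4, 6, 5, 1, 3]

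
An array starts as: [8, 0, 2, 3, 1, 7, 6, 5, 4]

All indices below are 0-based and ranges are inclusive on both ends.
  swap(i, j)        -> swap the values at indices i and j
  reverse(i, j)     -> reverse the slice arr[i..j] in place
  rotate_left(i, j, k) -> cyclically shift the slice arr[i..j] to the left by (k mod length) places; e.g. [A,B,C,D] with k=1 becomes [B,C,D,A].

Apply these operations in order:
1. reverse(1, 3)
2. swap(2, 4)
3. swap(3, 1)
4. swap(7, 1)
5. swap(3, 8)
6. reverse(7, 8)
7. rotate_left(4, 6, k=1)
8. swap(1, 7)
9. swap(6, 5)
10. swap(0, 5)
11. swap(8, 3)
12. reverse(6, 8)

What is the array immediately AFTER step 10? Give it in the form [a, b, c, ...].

After 1 (reverse(1, 3)): [8, 3, 2, 0, 1, 7, 6, 5, 4]
After 2 (swap(2, 4)): [8, 3, 1, 0, 2, 7, 6, 5, 4]
After 3 (swap(3, 1)): [8, 0, 1, 3, 2, 7, 6, 5, 4]
After 4 (swap(7, 1)): [8, 5, 1, 3, 2, 7, 6, 0, 4]
After 5 (swap(3, 8)): [8, 5, 1, 4, 2, 7, 6, 0, 3]
After 6 (reverse(7, 8)): [8, 5, 1, 4, 2, 7, 6, 3, 0]
After 7 (rotate_left(4, 6, k=1)): [8, 5, 1, 4, 7, 6, 2, 3, 0]
After 8 (swap(1, 7)): [8, 3, 1, 4, 7, 6, 2, 5, 0]
After 9 (swap(6, 5)): [8, 3, 1, 4, 7, 2, 6, 5, 0]
After 10 (swap(0, 5)): [2, 3, 1, 4, 7, 8, 6, 5, 0]

Answer: [2, 3, 1, 4, 7, 8, 6, 5, 0]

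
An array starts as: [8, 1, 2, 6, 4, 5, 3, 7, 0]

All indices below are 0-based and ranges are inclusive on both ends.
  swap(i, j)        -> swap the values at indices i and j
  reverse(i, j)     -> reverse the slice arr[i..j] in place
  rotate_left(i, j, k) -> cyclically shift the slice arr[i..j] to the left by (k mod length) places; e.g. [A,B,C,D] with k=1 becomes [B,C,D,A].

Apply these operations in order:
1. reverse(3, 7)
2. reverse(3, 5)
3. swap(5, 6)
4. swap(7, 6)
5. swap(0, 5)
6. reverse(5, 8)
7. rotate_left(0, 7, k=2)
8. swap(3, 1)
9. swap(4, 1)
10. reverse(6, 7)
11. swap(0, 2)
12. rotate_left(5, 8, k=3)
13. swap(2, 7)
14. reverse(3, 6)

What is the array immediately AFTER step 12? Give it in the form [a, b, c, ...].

After 1 (reverse(3, 7)): [8, 1, 2, 7, 3, 5, 4, 6, 0]
After 2 (reverse(3, 5)): [8, 1, 2, 5, 3, 7, 4, 6, 0]
After 3 (swap(5, 6)): [8, 1, 2, 5, 3, 4, 7, 6, 0]
After 4 (swap(7, 6)): [8, 1, 2, 5, 3, 4, 6, 7, 0]
After 5 (swap(0, 5)): [4, 1, 2, 5, 3, 8, 6, 7, 0]
After 6 (reverse(5, 8)): [4, 1, 2, 5, 3, 0, 7, 6, 8]
After 7 (rotate_left(0, 7, k=2)): [2, 5, 3, 0, 7, 6, 4, 1, 8]
After 8 (swap(3, 1)): [2, 0, 3, 5, 7, 6, 4, 1, 8]
After 9 (swap(4, 1)): [2, 7, 3, 5, 0, 6, 4, 1, 8]
After 10 (reverse(6, 7)): [2, 7, 3, 5, 0, 6, 1, 4, 8]
After 11 (swap(0, 2)): [3, 7, 2, 5, 0, 6, 1, 4, 8]
After 12 (rotate_left(5, 8, k=3)): [3, 7, 2, 5, 0, 8, 6, 1, 4]

Answer: [3, 7, 2, 5, 0, 8, 6, 1, 4]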